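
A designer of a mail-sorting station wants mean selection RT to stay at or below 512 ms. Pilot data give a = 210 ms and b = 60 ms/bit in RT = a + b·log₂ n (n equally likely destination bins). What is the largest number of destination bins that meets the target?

32

60·log₂ n ≤ 512 − 210 = 302, giving log₂ n ≤ 5.0333 and n ≤ 32.748. The largest whole number is 32.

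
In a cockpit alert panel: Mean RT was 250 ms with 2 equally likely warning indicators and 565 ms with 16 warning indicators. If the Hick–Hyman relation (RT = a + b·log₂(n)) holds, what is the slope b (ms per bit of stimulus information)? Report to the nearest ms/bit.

105 ms/bit

b = (RT₂ − RT₁)/(log₂ n₂ − log₂ n₁) = (565 − 250)/(4 − 1) = 105 ms/bit.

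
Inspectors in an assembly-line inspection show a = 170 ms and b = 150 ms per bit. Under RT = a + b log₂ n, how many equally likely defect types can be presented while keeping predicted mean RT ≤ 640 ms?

8

Set 170 + 150·log₂ n ≤ 640 → log₂ n ≤ (640 − 170)/150 = 3.1333.
So n ≤ 2^3.1333 = 8.775; the largest integer n is 8.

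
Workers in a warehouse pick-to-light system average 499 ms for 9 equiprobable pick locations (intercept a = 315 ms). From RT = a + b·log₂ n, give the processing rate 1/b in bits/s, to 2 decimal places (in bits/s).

17.23 bits/s

b = (499 − 315)/log₂ 9 = 184/3.1699 = 58.046 ms per bit = 0.05805 s/bit; the reciprocal is 17.228 bits/s.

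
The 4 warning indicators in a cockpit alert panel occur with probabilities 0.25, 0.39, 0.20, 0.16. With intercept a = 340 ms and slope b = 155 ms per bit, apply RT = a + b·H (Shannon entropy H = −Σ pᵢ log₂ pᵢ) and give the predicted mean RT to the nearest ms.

637 ms

Entropy contributions −pᵢ log₂ pᵢ: 0.5000, 0.5298, 0.4644, 0.4230; sum H = 1.9172 bits.
RT = a + bH = 340 + 155·1.9172 = 637.17 ms.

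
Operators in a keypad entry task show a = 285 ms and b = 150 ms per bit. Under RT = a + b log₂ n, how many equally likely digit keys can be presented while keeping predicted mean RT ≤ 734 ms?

7

Set 285 + 150·log₂ n ≤ 734 → log₂ n ≤ (734 − 285)/150 = 2.9933.
So n ≤ 2^2.9933 = 7.963; the largest integer n is 7.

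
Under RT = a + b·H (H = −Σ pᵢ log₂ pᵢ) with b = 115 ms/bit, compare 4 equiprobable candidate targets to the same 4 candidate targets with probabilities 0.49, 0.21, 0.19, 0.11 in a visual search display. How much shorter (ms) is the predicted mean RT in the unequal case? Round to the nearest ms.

25 ms

Equiprobable entropy H₀ = log₂ 4 = 2.0000 bits.
Skewed entropy H = −Σ pᵢ log₂ pᵢ = 1.7826 bits.
ΔRT = b·(H₀ − H) = 115 × 0.2174 = 25.00 ms.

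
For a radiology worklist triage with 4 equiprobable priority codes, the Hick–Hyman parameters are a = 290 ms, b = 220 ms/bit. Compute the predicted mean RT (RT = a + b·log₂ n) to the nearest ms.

730 ms

log₂(4) = 2 bits, so RT = 290 + 220 × 2 ≈ 730.000 ms.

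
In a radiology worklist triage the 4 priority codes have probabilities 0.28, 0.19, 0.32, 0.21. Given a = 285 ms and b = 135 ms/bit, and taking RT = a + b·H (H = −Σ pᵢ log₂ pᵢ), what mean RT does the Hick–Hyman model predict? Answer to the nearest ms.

551 ms

Entropy contributions −pᵢ log₂ pᵢ: 0.5142, 0.4552, 0.5260, 0.4728; sum H = 1.9683 bits.
RT = a + bH = 285 + 135·1.9683 = 550.72 ms.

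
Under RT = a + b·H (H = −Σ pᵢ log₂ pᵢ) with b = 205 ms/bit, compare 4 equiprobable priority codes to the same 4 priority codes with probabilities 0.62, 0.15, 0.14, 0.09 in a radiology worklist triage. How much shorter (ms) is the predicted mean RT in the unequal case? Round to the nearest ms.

Equiprobable entropy H₀ = log₂ 4 = 2.0000 bits.
Skewed entropy H = −Σ pᵢ log₂ pᵢ = 1.5479 bits.
ΔRT = b·(H₀ − H) = 205 × 0.4521 = 92.68 ms.

93 ms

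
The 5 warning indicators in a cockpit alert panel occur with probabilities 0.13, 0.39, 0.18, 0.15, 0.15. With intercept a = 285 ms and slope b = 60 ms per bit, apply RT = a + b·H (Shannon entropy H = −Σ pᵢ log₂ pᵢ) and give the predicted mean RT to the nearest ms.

Entropy contributions −pᵢ log₂ pᵢ: 0.3826, 0.5298, 0.4453, 0.4105, 0.4105; sum H = 2.1788 bits.
RT = a + bH = 285 + 60·2.1788 = 415.73 ms.

416 ms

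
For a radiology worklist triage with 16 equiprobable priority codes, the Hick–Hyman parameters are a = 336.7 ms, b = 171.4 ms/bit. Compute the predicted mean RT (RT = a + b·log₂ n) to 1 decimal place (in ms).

log₂(16) = 4 bits, so RT = 336.7 + 171.4 × 4 ≈ 1022.300 ms.

1022.3 ms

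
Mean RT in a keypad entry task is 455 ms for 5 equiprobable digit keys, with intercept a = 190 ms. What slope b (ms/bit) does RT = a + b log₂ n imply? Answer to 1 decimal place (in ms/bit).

b = (455 − 190) / log₂(5) = 265 / 2.3219 = 114.129 ms/bit.

114.1 ms/bit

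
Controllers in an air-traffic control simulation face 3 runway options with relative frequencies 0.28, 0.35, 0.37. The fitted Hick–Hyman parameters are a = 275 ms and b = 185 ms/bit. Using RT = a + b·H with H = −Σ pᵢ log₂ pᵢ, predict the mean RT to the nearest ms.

Entropy contributions −pᵢ log₂ pᵢ: 0.5142, 0.5301, 0.5307; sum H = 1.5751 bits.
RT = a + bH = 275 + 185·1.5751 = 566.38 ms.

566 ms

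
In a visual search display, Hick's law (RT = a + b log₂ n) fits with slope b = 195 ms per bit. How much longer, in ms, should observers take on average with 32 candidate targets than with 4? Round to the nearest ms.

Only the slope matters, since a is common to both: ΔRT = b·log₂(n₂/n₁).
log₂(32) − log₂(4) = log₂(32/4) = log₂(8) = 3.
ΔRT = 195 × 3.0000 = 585.000 ms.

585 ms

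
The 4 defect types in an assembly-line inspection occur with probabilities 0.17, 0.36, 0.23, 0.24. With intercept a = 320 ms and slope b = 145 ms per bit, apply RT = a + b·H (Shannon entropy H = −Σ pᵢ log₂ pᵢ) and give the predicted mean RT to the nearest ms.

602 ms

H = 0.17·log₂(1/0.17) + 0.36·log₂(1/0.36) + 0.23·log₂(1/0.23) + 0.24·log₂(1/0.24) = 1.9470 bits.
RT = 320 + 145 × 1.9470 = 602.32 ms.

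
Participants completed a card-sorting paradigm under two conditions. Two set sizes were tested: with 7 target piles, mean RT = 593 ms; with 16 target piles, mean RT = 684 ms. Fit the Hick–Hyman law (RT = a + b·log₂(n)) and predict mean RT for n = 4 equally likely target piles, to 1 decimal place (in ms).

Solve the two-equation system in a and b:
  b = (684 − 593) / (log₂ 16 − log₂ 7) = 91 / (4 − 2.8074) = 76.301 ms/bit
  a = 593 − 76.301 × 2.8074 = 378.796 ms
Then RT(4) = 378.796 + 76.301 × log₂ 4 = 378.796 + 76.301 × 2 ≈ 531.398 ms.

531.4 ms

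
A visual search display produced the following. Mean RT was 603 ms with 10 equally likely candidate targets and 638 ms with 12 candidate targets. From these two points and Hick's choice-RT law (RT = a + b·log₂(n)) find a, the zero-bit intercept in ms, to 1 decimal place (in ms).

The slope on a log₂ axis is (638 − 603) / (3.5850 − 3.3219) = 133.062 ms/bit.
Intercept: a = 603 − 133.062·log₂(10) = 160.976 ms.

161.0 ms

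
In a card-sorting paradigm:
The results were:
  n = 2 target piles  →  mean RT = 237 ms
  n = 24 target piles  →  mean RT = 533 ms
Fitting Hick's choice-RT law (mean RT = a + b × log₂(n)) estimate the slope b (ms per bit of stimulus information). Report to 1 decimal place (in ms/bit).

82.6 ms/bit

The slope on a log₂ axis is (533 − 237) / (4.5850 − 1) = 82.567 ms/bit.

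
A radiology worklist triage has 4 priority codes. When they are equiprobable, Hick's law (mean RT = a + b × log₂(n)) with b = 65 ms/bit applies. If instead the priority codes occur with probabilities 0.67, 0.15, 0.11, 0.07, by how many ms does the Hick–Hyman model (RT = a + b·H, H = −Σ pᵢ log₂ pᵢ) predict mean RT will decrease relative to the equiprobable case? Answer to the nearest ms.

Equiprobable entropy H₀ = log₂ 4 = 2.0000 bits.
Skewed entropy H = −Σ pᵢ log₂ pᵢ = 1.4165 bits.
ΔRT = b·(H₀ − H) = 65 × 0.5835 = 37.93 ms.

38 ms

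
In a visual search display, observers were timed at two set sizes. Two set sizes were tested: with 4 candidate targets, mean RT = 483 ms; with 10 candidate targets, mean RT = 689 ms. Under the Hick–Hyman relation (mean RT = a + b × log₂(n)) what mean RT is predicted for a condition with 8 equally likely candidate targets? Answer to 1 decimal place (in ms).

Solve the two-equation system in a and b:
  b = (689 − 483) / (log₂ 10 − log₂ 4) = 206 / (3.3219 − 2) = 155.833 ms/bit
  a = 483 − 155.833 × 2 = 171.334 ms
Then RT(8) = 171.334 + 155.833 × log₂ 8 = 171.334 + 155.833 × 3 ≈ 638.833 ms.

638.8 ms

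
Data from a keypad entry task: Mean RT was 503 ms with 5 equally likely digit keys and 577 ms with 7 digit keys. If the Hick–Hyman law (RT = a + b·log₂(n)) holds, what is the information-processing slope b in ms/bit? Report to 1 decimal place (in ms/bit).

The slope on a log₂ axis is (577 − 503) / (2.8074 − 2.3219) = 152.443 ms/bit.

152.4 ms/bit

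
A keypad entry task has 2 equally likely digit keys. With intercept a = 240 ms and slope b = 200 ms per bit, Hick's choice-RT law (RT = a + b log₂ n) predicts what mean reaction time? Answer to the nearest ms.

440 ms

log₂(2) = 1 bits, so RT = 240 + 200 × 1 ≈ 440.000 ms.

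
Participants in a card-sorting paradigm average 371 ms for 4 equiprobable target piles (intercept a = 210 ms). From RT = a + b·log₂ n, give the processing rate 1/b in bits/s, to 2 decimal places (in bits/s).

12.42 bits/s

b = (371 − 210)/log₂ 4 = 161/2 = 80.500 ms per bit = 0.08050 s/bit; the reciprocal is 12.422 bits/s.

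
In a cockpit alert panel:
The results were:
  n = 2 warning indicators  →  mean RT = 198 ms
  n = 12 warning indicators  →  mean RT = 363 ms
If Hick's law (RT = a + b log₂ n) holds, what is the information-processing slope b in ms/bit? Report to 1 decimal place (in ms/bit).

b = (RT₂ − RT₁)/(log₂ n₂ − log₂ n₁) = (363 − 198)/(3.5850 − 1) = 63.831 ms/bit.

63.8 ms/bit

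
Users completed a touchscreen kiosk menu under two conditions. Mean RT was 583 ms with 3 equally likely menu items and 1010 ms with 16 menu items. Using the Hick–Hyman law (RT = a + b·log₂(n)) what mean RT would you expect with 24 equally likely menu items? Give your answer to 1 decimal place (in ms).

1113.4 ms

Solve the two-equation system in a and b:
  b = (1010 − 583) / (log₂ 16 − log₂ 3) = 427 / (4 − 1.5850) = 176.809 ms/bit
  a = 583 − 176.809 × 1.5850 = 302.765 ms
Then RT(24) = 302.765 + 176.809 × log₂ 24 = 302.765 + 176.809 × 4.5850 ≈ 1113.427 ms.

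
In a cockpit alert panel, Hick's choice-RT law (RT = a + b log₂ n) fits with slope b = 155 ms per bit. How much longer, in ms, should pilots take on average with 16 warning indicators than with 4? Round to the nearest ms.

310 ms

ΔRT = (a + b log₂ n₂) − (a + b log₂ n₁) = b·(log₂ n₂ − log₂ n₁).
log₂(16) − log₂(4) = log₂(16/4) = log₂(4) = 2.
ΔRT = 155 × 2.0000 = 310.000 ms.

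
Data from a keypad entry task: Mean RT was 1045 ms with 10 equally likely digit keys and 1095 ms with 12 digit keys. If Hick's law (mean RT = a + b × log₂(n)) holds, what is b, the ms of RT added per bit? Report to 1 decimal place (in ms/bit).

Slope: b = (1095 − 1045) / (log₂ 12 − log₂ 10) = 50/0.2630 = 190.089 ms/bit.

190.1 ms/bit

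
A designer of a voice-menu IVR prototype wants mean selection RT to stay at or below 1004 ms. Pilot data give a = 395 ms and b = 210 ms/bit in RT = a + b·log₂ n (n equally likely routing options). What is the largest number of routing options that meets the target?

Information budget: (1004 − 395)/210 = 2.9000 bits, so n ≤ 2^2.9000 = 7.464 → at most 7.

7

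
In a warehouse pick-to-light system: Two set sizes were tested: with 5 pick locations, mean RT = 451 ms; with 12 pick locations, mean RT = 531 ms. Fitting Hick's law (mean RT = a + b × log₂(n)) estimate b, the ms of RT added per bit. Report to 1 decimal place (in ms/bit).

63.3 ms/bit

b = (RT₂ − RT₁)/(log₂ n₂ − log₂ n₁) = (531 − 451)/(3.5850 − 2.3219) = 63.340 ms/bit.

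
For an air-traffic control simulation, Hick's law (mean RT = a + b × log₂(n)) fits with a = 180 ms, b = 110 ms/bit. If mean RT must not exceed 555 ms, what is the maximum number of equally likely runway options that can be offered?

10

Information budget: (555 − 180)/110 = 3.4091 bits, so n ≤ 2^3.4091 = 10.623 → at most 10.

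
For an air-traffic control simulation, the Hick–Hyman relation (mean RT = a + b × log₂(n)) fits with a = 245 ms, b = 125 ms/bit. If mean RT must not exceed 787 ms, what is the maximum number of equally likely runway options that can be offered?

20

Set 245 + 125·log₂ n ≤ 787 → log₂ n ≤ (787 − 245)/125 = 4.3360.
So n ≤ 2^4.3360 = 20.196; the largest integer n is 20.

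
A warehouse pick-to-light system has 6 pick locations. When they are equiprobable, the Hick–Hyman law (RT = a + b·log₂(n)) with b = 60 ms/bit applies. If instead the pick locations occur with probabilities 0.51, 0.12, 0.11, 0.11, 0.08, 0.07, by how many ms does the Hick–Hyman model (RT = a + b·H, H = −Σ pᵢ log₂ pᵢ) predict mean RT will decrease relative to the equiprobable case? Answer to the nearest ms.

Equiprobable entropy H₀ = log₂ 6 = 2.5850 bits.
Skewed entropy H = −Σ pᵢ log₂ pᵢ = 2.1231 bits.
ΔRT = b·(H₀ − H) = 60 × 0.4618 = 27.71 ms.

28 ms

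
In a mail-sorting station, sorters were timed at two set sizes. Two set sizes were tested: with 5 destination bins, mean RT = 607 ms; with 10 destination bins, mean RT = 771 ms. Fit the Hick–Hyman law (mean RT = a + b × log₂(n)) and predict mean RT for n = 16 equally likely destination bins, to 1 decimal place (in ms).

882.2 ms

RT is linear in log₂ n, so two points fix the line:
  b = (771 − 607) / (log₂ 10 − log₂ 5) = 164 / (3.3219 − 2.3219) = 164.000 ms/bit
  a = 607 − 164.000 × 2.3219 = 226.204 ms
Then RT(16) = 226.204 + 164.000 × log₂ 16 = 226.204 + 164.000 × 4 ≈ 882.204 ms.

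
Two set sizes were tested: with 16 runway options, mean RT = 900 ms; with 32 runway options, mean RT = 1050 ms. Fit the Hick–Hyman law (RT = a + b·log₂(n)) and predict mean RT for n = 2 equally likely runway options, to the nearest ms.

Solve the two-equation system in a and b:
  b = (1050 − 900) / (log₂ 32 − log₂ 16) = 150 / (5 − 4) = 150 ms/bit
  a = 900 − 150 × 4 = 300 ms
Then RT(2) = 300 + 150 × log₂ 2 = 300 + 150 × 1 ≈ 450.000 ms.

450 ms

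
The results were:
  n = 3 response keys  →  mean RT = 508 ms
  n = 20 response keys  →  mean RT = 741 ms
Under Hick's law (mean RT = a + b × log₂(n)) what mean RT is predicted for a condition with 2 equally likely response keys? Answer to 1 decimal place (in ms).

Solve the two-equation system in a and b:
  b = (741 − 508) / (log₂ 20 − log₂ 3) = 233 / (4.3219 − 1.5850) = 85.131 ms/bit
  a = 508 − 85.131 × 1.5850 = 373.071 ms
Then RT(2) = 373.071 + 85.131 × log₂ 2 = 373.071 + 85.131 × 1 ≈ 458.202 ms.

458.2 ms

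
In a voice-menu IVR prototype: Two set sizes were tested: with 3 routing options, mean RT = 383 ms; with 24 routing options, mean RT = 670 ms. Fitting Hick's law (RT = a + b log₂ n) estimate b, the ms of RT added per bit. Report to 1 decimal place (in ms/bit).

95.7 ms/bit

Slope: b = (670 − 383) / (log₂ 24 − log₂ 3) = 287/3.0000 = 95.667 ms/bit.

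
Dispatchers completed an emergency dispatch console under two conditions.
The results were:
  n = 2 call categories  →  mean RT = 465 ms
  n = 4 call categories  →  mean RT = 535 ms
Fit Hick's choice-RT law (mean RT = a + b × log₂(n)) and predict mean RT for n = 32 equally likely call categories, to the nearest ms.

745 ms

Fit slope and intercept:
  b = (535 − 465) / (log₂ 4 − log₂ 2) = 70 / (2 − 1) = 70 ms/bit
  a = 465 − 70 × 1 = 395 ms
Then RT(32) = 395 + 70 × log₂ 32 = 395 + 70 × 5 ≈ 745.000 ms.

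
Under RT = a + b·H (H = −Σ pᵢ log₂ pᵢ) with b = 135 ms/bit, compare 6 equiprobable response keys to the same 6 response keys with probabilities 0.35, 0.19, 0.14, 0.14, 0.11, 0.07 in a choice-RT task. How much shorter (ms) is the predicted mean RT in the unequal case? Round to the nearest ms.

25 ms

Equiprobable entropy H₀ = log₂ 6 = 2.5850 bits.
Skewed entropy H = −Σ pᵢ log₂ pᵢ = 2.3984 bits.
ΔRT = b·(H₀ − H) = 135 × 0.1866 = 25.19 ms.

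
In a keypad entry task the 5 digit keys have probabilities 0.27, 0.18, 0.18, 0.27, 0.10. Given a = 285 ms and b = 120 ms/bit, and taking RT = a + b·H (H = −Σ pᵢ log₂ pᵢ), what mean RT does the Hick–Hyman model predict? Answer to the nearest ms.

554 ms

Entropy contributions −pᵢ log₂ pᵢ: 0.5100, 0.4453, 0.4453, 0.5100, 0.3322; sum H = 2.2429 bits.
RT = a + bH = 285 + 120·2.2429 = 554.14 ms.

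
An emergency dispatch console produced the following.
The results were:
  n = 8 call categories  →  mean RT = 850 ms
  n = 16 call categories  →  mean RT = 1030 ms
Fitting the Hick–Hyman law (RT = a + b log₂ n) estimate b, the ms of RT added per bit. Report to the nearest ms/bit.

180 ms/bit

Slope: b = (1030 − 850) / (log₂ 16 − log₂ 8) = 180/1.0000 = 180 ms/bit.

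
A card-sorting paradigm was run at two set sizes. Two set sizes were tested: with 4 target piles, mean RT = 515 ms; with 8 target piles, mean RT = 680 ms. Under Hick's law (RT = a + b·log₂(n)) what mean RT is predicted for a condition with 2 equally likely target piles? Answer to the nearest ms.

350 ms

RT is linear in log₂ n, so two points fix the line:
  b = (680 − 515) / (log₂ 8 − log₂ 4) = 165 / (3 − 2) = 165 ms/bit
  a = 515 − 165 × 2 = 185 ms
Then RT(2) = 185 + 165 × log₂ 2 = 185 + 165 × 1 ≈ 350.000 ms.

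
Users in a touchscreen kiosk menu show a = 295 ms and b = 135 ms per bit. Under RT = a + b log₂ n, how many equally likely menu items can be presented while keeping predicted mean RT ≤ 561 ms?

3

Information budget: (561 − 295)/135 = 1.9704 bits, so n ≤ 2^1.9704 = 3.919 → at most 3.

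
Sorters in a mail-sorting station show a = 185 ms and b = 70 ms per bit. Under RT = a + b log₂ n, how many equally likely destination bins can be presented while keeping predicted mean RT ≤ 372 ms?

Information budget: (372 − 185)/70 = 2.6714 bits, so n ≤ 2^2.6714 = 6.371 → at most 6.

6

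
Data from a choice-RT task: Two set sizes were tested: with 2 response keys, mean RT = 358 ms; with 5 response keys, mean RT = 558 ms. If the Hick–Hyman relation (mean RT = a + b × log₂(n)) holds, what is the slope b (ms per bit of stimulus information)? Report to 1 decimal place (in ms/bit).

The slope on a log₂ axis is (558 − 358) / (2.3219 − 1) = 151.294 ms/bit.

151.3 ms/bit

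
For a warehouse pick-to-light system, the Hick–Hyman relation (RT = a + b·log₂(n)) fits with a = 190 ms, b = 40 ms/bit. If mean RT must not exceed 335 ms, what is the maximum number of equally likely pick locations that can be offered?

12

Information budget: (335 − 190)/40 = 3.6250 bits, so n ≤ 2^3.6250 = 12.338 → at most 12.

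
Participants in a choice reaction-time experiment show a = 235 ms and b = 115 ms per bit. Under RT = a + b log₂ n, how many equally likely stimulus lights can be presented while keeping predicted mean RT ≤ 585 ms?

115·log₂ n ≤ 585 − 235 = 350, giving log₂ n ≤ 3.0435 and n ≤ 8.245. The largest whole number is 8.

8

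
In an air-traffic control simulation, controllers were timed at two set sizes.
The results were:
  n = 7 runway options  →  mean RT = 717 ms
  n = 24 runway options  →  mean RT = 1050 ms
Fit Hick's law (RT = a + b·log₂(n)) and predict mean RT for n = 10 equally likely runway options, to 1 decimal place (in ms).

813.4 ms

With log₂ n on the abscissa the relation is linear; from the two conditions:
  b = (1050 − 717) / (log₂ 24 − log₂ 7) = 333 / (4.5850 − 2.8074) = 187.330 ms/bit
  a = 717 − 187.330 × 2.8074 = 191.097 ms
Then RT(10) = 191.097 + 187.330 × log₂ 10 = 191.097 + 187.330 × 3.3219 ≈ 813.395 ms.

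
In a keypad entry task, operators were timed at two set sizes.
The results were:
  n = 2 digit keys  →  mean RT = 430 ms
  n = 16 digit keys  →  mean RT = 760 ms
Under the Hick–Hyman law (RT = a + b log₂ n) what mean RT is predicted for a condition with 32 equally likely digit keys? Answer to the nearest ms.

870 ms

Solve the two-equation system in a and b:
  b = (760 − 430) / (log₂ 16 − log₂ 2) = 330 / (4 − 1) = 110 ms/bit
  a = 430 − 110 × 1 = 320 ms
Then RT(32) = 320 + 110 × log₂ 32 = 320 + 110 × 5 ≈ 870.000 ms.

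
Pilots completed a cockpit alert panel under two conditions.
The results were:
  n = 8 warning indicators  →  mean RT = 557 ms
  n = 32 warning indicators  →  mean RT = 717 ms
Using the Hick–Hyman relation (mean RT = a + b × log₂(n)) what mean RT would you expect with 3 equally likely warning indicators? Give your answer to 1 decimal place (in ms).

Solve the two-equation system in a and b:
  b = (717 − 557) / (log₂ 32 − log₂ 8) = 160 / (5 − 3) = 80.000 ms/bit
  a = 557 − 80.000 × 3 = 317.000 ms
Then RT(3) = 317.000 + 80.000 × log₂ 3 = 317.000 + 80.000 × 1.5850 ≈ 443.797 ms.

443.8 ms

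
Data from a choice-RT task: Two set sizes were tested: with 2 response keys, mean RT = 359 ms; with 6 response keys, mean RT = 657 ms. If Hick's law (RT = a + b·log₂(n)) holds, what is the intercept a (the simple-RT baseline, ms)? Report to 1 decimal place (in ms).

The slope on a log₂ axis is (657 − 359) / (2.5850 − 1) = 188.017 ms/bit.
a = RT₁ − b·log₂ n₁ = 359 − 188.017 × 1 = 170.983 ms.

171.0 ms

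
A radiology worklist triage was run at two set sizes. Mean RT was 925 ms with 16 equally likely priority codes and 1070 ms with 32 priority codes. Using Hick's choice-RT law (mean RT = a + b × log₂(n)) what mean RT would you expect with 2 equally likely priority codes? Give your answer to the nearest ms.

490 ms

With log₂ n on the abscissa the relation is linear; from the two conditions:
  b = (1070 − 925) / (log₂ 32 − log₂ 16) = 145 / (5 − 4) = 145 ms/bit
  a = 925 − 145 × 4 = 345 ms
Then RT(2) = 345 + 145 × log₂ 2 = 345 + 145 × 1 ≈ 490.000 ms.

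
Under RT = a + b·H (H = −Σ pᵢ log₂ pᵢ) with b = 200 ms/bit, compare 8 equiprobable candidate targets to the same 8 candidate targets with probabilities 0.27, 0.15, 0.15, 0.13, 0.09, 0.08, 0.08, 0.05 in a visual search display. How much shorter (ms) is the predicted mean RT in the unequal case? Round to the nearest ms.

The RT saving is b·ΔH. Equiprobable H₀ = log₂(8) = 3.0000 bits; with the given probabilities H = 2.8255 bits.
b·(H₀ − H) = 200 × (3.0000 − 2.8255) = 34.90 ms.

35 ms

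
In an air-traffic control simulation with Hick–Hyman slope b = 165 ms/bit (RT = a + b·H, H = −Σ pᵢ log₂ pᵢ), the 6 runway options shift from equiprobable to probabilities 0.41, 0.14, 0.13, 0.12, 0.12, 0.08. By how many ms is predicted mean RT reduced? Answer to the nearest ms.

42 ms

The RT saving is b·ΔH. Equiprobable H₀ = log₂(6) = 2.5850 bits; with the given probabilities H = 2.3328 bits.
b·(H₀ − H) = 165 × (2.5850 − 2.3328) = 41.61 ms.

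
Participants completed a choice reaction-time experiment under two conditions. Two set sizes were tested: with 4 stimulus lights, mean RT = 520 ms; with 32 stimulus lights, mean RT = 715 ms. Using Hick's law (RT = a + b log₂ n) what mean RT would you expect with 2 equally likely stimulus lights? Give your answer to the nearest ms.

455 ms

Fit slope and intercept:
  b = (715 − 520) / (log₂ 32 − log₂ 4) = 195 / (5 − 2) = 65 ms/bit
  a = 520 − 65 × 2 = 390 ms
Then RT(2) = 390 + 65 × log₂ 2 = 390 + 65 × 1 ≈ 455.000 ms.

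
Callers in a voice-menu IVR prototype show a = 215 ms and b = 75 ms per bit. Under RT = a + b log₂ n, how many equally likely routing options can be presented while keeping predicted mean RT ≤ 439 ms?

7

Set 215 + 75·log₂ n ≤ 439 → log₂ n ≤ (439 − 215)/75 = 2.9867.
So n ≤ 2^2.9867 = 7.926; the largest integer n is 7.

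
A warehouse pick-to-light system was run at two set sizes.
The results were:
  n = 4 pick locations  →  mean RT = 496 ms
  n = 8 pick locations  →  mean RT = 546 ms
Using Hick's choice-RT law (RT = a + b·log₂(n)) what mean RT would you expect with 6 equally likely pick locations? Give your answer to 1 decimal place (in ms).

525.2 ms

Solve the two-equation system in a and b:
  b = (546 − 496) / (log₂ 8 − log₂ 4) = 50 / (3 − 2) = 50.000 ms/bit
  a = 496 − 50.000 × 2 = 396.000 ms
Then RT(6) = 396.000 + 50.000 × log₂ 6 = 396.000 + 50.000 × 2.5850 ≈ 525.248 ms.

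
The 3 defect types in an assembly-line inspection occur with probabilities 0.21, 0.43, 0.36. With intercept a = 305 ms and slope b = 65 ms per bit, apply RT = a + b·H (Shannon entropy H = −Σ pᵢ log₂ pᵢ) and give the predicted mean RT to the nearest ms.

Entropy contributions −pᵢ log₂ pᵢ: 0.4728, 0.5236, 0.5306; sum H = 1.5270 bits.
RT = a + bH = 305 + 65·1.5270 = 404.26 ms.

404 ms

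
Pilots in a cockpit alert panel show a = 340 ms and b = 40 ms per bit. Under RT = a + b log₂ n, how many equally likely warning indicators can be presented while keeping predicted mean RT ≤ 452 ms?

6

40·log₂ n ≤ 452 − 340 = 112, giving log₂ n ≤ 2.8000 and n ≤ 6.964. The largest whole number is 6.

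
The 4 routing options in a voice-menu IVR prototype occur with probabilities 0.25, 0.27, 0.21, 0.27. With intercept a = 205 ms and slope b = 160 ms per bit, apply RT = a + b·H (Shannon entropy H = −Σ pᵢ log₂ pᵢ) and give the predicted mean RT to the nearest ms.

524 ms

H = 0.25·log₂(1/0.25) + 0.27·log₂(1/0.27) + 0.21·log₂(1/0.21) + 0.27·log₂(1/0.27) = 1.9929 bits.
RT = 205 + 160 × 1.9929 = 523.86 ms.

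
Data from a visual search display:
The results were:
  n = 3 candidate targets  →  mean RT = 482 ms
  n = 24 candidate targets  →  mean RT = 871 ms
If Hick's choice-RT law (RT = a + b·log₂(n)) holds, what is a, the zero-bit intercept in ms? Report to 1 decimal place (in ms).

b = (RT₂ − RT₁)/(log₂ n₂ − log₂ n₁) = (871 − 482)/(4.5850 − 1.5850) = 129.667 ms/bit.
a = RT₁ − b·log₂ n₁ = 482 − 129.667 × 1.5850 = 276.483 ms.

276.5 ms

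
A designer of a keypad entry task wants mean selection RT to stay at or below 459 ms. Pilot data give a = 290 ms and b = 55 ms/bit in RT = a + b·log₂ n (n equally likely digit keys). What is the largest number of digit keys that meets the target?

8

Information budget: (459 − 290)/55 = 3.0727 bits, so n ≤ 2^3.0727 = 8.414 → at most 8.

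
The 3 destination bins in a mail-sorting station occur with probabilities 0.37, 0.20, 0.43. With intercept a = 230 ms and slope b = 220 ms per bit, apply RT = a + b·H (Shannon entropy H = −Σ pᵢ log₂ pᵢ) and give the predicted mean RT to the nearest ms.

Entropy contributions −pᵢ log₂ pᵢ: 0.5307, 0.4644, 0.5236; sum H = 1.5187 bits.
RT = a + bH = 230 + 220·1.5187 = 564.11 ms.

564 ms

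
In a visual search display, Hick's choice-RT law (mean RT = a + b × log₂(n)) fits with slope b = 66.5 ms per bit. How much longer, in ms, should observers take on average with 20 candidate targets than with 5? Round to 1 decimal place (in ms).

133.0 ms

Only the slope matters, since a is common to both: ΔRT = b·log₂(n₂/n₁).
log₂(20) − log₂(5) = log₂(20/5) = log₂(4) = 2.
ΔRT = 66.5 × 2.0000 = 133.000 ms.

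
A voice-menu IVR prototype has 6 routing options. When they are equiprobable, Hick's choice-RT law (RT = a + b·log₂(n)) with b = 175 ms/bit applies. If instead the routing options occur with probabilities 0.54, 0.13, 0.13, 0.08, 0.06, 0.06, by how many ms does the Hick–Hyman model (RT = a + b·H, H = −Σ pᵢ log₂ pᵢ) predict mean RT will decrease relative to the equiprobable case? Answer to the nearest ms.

98 ms

The RT saving is b·ΔH. Equiprobable H₀ = log₂(6) = 2.5850 bits; with the given probabilities H = 2.0239 bits.
b·(H₀ − H) = 175 × (2.5850 − 2.0239) = 98.18 ms.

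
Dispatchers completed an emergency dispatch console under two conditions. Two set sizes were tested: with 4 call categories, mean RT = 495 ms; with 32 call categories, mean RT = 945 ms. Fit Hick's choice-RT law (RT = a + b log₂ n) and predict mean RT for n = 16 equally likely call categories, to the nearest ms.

795 ms

With log₂ n on the abscissa the relation is linear; from the two conditions:
  b = (945 − 495) / (log₂ 32 − log₂ 4) = 450 / (5 − 2) = 150 ms/bit
  a = 495 − 150 × 2 = 195 ms
Then RT(16) = 195 + 150 × log₂ 16 = 195 + 150 × 4 ≈ 795.000 ms.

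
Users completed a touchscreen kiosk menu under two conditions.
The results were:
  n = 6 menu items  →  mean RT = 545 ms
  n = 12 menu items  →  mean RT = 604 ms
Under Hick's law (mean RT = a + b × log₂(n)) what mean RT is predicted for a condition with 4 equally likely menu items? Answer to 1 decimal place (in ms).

Solve the two-equation system in a and b:
  b = (604 − 545) / (log₂ 12 − log₂ 6) = 59 / (3.5850 − 2.5850) = 59.000 ms/bit
  a = 545 − 59.000 × 2.5850 = 392.487 ms
Then RT(4) = 392.487 + 59.000 × log₂ 4 = 392.487 + 59.000 × 2 ≈ 510.487 ms.

510.5 ms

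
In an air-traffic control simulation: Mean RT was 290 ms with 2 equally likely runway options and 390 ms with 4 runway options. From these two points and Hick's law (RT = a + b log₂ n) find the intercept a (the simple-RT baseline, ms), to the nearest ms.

190 ms

The slope on a log₂ axis is (390 − 290) / (2 − 1) = 100 ms/bit.
Intercept: a = 290 − 100·log₂(2) = 190.000 ms.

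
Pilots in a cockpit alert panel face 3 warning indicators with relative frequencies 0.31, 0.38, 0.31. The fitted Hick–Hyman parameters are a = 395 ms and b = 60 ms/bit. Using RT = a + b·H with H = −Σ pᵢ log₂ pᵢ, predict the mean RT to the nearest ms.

H = 0.31·log₂(1/0.31) + 0.38·log₂(1/0.38) + 0.31·log₂(1/0.31) = 1.5780 bits.
RT = 395 + 60 × 1.5780 = 489.68 ms.

490 ms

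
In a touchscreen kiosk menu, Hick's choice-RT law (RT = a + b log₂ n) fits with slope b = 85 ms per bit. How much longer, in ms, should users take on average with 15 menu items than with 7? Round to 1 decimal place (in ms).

The intercept a cancels: ΔRT = b·(log₂ n₂ − log₂ n₁) = b·log₂(n₂/n₁).
log₂(15) − log₂(7) = 3.9069 − 2.8074 = 1.0995.
ΔRT = 85 × 1.0995 = 93.461 ms.

93.5 ms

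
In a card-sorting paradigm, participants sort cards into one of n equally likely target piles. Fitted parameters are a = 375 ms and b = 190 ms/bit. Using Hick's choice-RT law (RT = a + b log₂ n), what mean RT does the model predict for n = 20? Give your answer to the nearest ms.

1196 ms

log₂(20) = 4.3219 bits, so RT = 375 + 190 × 4.3219 ≈ 1196.166 ms.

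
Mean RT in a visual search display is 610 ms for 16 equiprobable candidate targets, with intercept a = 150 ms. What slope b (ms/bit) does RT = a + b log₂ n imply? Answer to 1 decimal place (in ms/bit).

b = (610 − 150) / log₂(16) = 460 / 4 = 115.000 ms/bit.

115.0 ms/bit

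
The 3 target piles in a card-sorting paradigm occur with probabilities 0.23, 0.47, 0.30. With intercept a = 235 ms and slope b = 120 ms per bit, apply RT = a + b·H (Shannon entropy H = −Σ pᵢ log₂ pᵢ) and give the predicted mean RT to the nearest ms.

417 ms

H = 0.23·log₂(1/0.23) + 0.47·log₂(1/0.47) + 0.30·log₂(1/0.30) = 1.5207 bits.
RT = 235 + 120 × 1.5207 = 417.49 ms.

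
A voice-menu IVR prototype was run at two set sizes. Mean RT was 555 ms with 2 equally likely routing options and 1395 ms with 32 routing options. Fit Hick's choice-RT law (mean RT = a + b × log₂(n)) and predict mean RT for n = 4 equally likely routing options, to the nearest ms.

Solve the two-equation system in a and b:
  b = (1395 − 555) / (log₂ 32 − log₂ 2) = 840 / (5 − 1) = 210 ms/bit
  a = 555 − 210 × 1 = 345 ms
Then RT(4) = 345 + 210 × log₂ 4 = 345 + 210 × 2 ≈ 765.000 ms.

765 ms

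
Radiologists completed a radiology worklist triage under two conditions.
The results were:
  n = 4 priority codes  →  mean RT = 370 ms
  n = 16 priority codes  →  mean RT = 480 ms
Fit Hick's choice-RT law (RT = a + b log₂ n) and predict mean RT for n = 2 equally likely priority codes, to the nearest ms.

RT is linear in log₂ n, so two points fix the line:
  b = (480 − 370) / (log₂ 16 − log₂ 4) = 110 / (4 − 2) = 55 ms/bit
  a = 370 − 55 × 2 = 260 ms
Then RT(2) = 260 + 55 × log₂ 2 = 260 + 55 × 1 ≈ 315.000 ms.

315 ms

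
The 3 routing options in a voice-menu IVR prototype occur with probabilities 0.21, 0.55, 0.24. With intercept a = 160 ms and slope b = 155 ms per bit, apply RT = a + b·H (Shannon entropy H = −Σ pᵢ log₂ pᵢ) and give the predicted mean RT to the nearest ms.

H = 0.21·log₂(1/0.21) + 0.55·log₂(1/0.55) + 0.24·log₂(1/0.24) = 1.4413 bits.
RT = 160 + 155 × 1.4413 = 383.41 ms.

383 ms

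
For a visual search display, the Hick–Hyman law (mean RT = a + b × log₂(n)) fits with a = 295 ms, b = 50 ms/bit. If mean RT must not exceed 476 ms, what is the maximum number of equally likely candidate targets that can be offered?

12

Set 295 + 50·log₂ n ≤ 476 → log₂ n ≤ (476 − 295)/50 = 3.6200.
So n ≤ 2^3.6200 = 12.295; the largest integer n is 12.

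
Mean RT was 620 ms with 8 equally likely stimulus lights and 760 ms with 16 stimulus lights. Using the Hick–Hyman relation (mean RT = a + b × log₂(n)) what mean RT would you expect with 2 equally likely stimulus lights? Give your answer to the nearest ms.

340 ms

With log₂ n on the abscissa the relation is linear; from the two conditions:
  b = (760 − 620) / (log₂ 16 − log₂ 8) = 140 / (4 − 3) = 140 ms/bit
  a = 620 − 140 × 3 = 200 ms
Then RT(2) = 200 + 140 × log₂ 2 = 200 + 140 × 1 ≈ 340.000 ms.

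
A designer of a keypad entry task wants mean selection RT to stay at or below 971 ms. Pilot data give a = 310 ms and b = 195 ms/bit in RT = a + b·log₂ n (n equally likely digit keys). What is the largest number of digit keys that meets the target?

195·log₂ n ≤ 971 − 310 = 661, giving log₂ n ≤ 3.3897 and n ≤ 10.481. The largest whole number is 10.

10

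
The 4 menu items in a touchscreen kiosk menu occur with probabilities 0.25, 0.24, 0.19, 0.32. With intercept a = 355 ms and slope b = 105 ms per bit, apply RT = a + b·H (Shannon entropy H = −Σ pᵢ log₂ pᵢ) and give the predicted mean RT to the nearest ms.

Entropy contributions −pᵢ log₂ pᵢ: 0.5000, 0.4941, 0.4552, 0.5260; sum H = 1.9754 bits.
RT = a + bH = 355 + 105·1.9754 = 562.42 ms.

562 ms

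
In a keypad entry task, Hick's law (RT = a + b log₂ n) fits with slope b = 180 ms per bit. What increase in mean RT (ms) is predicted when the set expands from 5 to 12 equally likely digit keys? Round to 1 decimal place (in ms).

227.3 ms

ΔRT = (a + b log₂ n₂) − (a + b log₂ n₁) = b·(log₂ n₂ − log₂ n₁).
log₂(12) − log₂(5) = 3.5850 − 2.3219 = 1.2630.
ΔRT = 180 × 1.2630 = 227.346 ms.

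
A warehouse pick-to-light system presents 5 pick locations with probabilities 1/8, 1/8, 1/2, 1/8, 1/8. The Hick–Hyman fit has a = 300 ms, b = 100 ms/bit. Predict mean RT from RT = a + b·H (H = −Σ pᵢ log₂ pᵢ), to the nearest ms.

H = −Σ pᵢ log₂ pᵢ = 0.125·3 + 0.125·3 + 0.5·1 + 0.125·3 + 0.125·3 = 2.000 bits.
RT = 300 + 100 × 2.000 = 500.00 ms.

500 ms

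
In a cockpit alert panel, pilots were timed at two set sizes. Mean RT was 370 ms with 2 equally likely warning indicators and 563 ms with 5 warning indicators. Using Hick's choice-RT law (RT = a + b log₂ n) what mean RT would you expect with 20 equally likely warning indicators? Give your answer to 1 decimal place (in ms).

855.0 ms

Solve the two-equation system in a and b:
  b = (563 − 370) / (log₂ 5 − log₂ 2) = 193 / (2.3219 − 1) = 145.999 ms/bit
  a = 370 − 145.999 × 1 = 224.001 ms
Then RT(20) = 224.001 + 145.999 × log₂ 20 = 224.001 + 145.999 × 4.3219 ≈ 854.998 ms.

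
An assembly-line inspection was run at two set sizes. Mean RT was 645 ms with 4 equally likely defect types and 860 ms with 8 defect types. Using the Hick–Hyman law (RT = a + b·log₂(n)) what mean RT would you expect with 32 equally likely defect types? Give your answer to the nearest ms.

1290 ms

Solve the two-equation system in a and b:
  b = (860 − 645) / (log₂ 8 − log₂ 4) = 215 / (3 − 2) = 215 ms/bit
  a = 645 − 215 × 2 = 215 ms
Then RT(32) = 215 + 215 × log₂ 32 = 215 + 215 × 5 ≈ 1290.000 ms.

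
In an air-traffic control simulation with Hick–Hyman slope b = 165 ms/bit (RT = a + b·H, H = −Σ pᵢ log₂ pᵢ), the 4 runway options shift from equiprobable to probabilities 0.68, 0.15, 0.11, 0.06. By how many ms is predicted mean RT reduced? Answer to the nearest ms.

102 ms

The RT saving is b·ΔH. Equiprobable H₀ = log₂(4) = 2.0000 bits; with the given probabilities H = 1.3827 bits.
b·(H₀ − H) = 165 × (2.0000 − 1.3827) = 101.85 ms.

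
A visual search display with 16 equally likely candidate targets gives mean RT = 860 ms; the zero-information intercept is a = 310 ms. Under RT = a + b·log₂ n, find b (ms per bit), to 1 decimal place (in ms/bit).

log₂(16) = 4 bits.
b = (RT − a)/log₂ n = (860 − 310) / 4 = 137.500 ms/bit.

137.5 ms/bit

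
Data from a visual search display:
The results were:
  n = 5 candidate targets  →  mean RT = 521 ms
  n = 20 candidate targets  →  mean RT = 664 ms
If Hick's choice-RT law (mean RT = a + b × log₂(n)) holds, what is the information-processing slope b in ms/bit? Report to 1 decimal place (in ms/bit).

71.5 ms/bit

Slope: b = (664 − 521) / (log₂ 20 − log₂ 5) = 143/2.0000 = 71.500 ms/bit.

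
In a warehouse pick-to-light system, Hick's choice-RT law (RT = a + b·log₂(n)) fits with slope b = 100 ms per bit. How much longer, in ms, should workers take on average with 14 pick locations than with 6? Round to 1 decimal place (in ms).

Only the slope matters, since a is common to both: ΔRT = b·log₂(n₂/n₁).
log₂(14) − log₂(6) = 3.8074 − 2.5850 = 1.2224.
ΔRT = 100 × 1.2224 = 122.239 ms.

122.2 ms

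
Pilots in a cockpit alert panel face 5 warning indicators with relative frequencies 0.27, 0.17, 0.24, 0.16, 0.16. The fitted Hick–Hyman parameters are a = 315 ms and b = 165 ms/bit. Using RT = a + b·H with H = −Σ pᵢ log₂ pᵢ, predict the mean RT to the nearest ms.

Entropy contributions −pᵢ log₂ pᵢ: 0.5100, 0.4346, 0.4941, 0.4230, 0.4230; sum H = 2.2848 bits.
RT = a + bH = 315 + 165·2.2848 = 691.99 ms.

692 ms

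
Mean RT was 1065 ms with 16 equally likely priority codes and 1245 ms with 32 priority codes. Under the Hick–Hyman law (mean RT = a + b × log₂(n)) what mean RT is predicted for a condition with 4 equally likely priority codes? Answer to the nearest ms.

RT is linear in log₂ n, so two points fix the line:
  b = (1245 − 1065) / (log₂ 32 − log₂ 16) = 180 / (5 − 4) = 180 ms/bit
  a = 1065 − 180 × 4 = 345 ms
Then RT(4) = 345 + 180 × log₂ 4 = 345 + 180 × 2 ≈ 705.000 ms.

705 ms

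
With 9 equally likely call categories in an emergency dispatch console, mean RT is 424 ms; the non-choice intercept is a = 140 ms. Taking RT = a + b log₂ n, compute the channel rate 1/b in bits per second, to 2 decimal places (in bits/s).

b = (424 − 140)/log₂ 9 = 284/3.1699 = 89.592 ms per bit = 0.08959 s/bit; the reciprocal is 11.162 bits/s.

11.16 bits/s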